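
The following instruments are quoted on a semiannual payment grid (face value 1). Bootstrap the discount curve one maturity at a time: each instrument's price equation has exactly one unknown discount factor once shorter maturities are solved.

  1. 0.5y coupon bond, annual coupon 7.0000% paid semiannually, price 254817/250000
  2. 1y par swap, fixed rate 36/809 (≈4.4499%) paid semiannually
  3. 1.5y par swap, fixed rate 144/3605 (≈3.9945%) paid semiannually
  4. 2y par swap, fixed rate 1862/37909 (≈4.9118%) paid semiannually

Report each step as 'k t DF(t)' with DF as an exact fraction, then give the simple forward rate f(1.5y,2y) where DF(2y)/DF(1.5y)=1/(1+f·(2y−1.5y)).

step 1 [0.5y] bond c/2=7/200: DF=(254817/250000 − 7/200·(0))/(1+7/200) = 1231/1250 ≈ 0.984800
step 2 [1y] swap r/2=18/809: DF=(1 − 18/809·(0.984800))/(1+18/809) = 598/625 ≈ 0.956800
step 3 [1.5y] swap r/2=72/3605: DF=(1 − 72/3605·(0.984800+0.956800))/(1+72/3605) = 589/625 ≈ 0.942400
step 4 [2y] swap r/2=931/37909: DF=(1 − 931/37909·(0.984800+0.956800+0.942400))/(1+931/37909) = 9069/10000 ≈ 0.906900

1 1/2 1231/1250
2 1 598/625
3 3/2 589/625
4 2 9069/10000
f(1.5y,2y) = ((589/625)/(9069/10000) − 1)/(1/2) = 710/9069 ≈ 7.8289%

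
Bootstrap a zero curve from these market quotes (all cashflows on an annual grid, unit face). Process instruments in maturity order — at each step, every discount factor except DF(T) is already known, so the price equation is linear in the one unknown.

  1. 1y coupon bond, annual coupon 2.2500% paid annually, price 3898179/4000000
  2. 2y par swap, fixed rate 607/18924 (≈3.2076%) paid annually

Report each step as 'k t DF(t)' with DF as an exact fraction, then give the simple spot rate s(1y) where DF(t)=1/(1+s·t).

step 1 [1y] bond c/1=9/400: DF=(3898179/4000000 − 9/400·(0))/(1+9/400) = 9531/10000 ≈ 0.953100
step 2 [2y] swap r/1=607/18924: DF=(1 − 607/18924·(0.953100))/(1+607/18924) = 9393/10000 ≈ 0.939300

1 1 9531/10000
2 2 9393/10000
s(1y) = (1/(9531/10000) − 1)/(1) = 469/9531 ≈ 4.9208%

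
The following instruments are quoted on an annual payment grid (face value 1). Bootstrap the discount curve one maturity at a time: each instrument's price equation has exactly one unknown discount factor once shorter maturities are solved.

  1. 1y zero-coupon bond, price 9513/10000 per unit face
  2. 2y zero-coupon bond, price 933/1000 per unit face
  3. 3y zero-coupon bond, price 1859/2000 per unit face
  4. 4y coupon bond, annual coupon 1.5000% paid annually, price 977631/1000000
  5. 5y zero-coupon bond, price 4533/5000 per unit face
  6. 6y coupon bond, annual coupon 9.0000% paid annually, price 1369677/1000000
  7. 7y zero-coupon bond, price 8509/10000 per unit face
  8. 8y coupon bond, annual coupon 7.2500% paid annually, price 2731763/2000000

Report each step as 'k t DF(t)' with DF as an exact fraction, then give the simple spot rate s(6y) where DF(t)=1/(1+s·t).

step 1 [1y] zero: DF = P = 9513/10000 ≈ 0.951300
step 2 [2y] zero: DF = P = 933/1000 ≈ 0.933000
step 3 [3y] zero: DF = P = 1859/2000 ≈ 0.929500
step 4 [4y] bond c/1=3/200: DF=(977631/1000000 − 3/200·(0.951300+0.933000+0.929500))/(1+3/200) = 576/625 ≈ 0.921600
step 5 [5y] zero: DF = P = 4533/5000 ≈ 0.906600
step 6 [6y] bond c/1=9/100: DF=(1369677/1000000 − 9/100·(0.951300+0.933000+0.929500+0.921600+0.906600))/(1+9/100) = 8733/10000 ≈ 0.873300
step 7 [7y] zero: DF = P = 8509/10000 ≈ 0.850900
step 8 [8y] bond c/1=29/400: DF=(2731763/2000000 − 29/400·(0.951300+0.933000+0.929500+0.921600+0.906600+0.873300+0.850900))/(1+29/400) = 527/625 ≈ 0.843200

1 1 9513/10000
2 2 933/1000
3 3 1859/2000
4 4 576/625
5 5 4533/5000
6 6 8733/10000
7 7 8509/10000
8 8 527/625
s(6y) = (1/(8733/10000) − 1)/(6) = 1267/52398 ≈ 2.4180%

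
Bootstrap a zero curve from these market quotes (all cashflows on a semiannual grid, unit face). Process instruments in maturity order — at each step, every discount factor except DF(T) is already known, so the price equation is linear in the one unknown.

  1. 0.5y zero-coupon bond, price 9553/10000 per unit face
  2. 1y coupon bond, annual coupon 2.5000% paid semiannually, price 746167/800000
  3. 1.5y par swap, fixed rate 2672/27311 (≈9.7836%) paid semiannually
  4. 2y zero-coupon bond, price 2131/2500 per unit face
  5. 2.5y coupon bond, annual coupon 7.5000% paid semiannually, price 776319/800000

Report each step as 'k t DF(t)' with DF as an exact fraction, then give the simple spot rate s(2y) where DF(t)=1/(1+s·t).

1 1/2 9553/10000
2 1 4547/5000
3 3/2 1083/1250
4 2 2131/2500
5 5/2 4029/5000
s(2y) = (1/(2131/2500) − 1)/(2) = 369/4262 ≈ 8.6579%

step 1 [0.5y] zero: DF = P = 9553/10000 ≈ 0.955300
step 2 [1y] bond c/2=1/80: DF=(746167/800000 − 1/80·(0.955300))/(1+1/80) = 4547/5000 ≈ 0.909400
step 3 [1.5y] swap r/2=1336/27311: DF=(1 − 1336/27311·(0.955300+0.909400))/(1+1336/27311) = 1083/1250 ≈ 0.866400
step 4 [2y] zero: DF = P = 2131/2500 ≈ 0.852400
step 5 [2.5y] bond c/2=3/80: DF=(776319/800000 − 3/80·(0.955300+0.909400+0.866400+0.852400))/(1+3/80) = 4029/5000 ≈ 0.805800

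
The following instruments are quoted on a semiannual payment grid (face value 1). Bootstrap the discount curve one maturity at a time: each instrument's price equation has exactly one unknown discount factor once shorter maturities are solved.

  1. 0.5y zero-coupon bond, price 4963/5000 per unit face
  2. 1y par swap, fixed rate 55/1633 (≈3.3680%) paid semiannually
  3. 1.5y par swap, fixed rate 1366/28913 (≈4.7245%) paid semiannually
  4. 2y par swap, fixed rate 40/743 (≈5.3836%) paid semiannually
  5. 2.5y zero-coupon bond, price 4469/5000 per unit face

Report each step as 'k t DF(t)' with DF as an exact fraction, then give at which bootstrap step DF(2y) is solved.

1 1/2 4963/5000
2 1 967/1000
3 3/2 9317/10000
4 2 449/500
5 5/2 4469/5000
DF(2y) is solved at step 4

step 1 [0.5y] zero: DF = P = 4963/5000 ≈ 0.992600
step 2 [1y] swap r/2=55/3266: DF=(1 − 55/3266·(0.992600))/(1+55/3266) = 967/1000 ≈ 0.967000
step 3 [1.5y] swap r/2=683/28913: DF=(1 − 683/28913·(0.992600+0.967000))/(1+683/28913) = 9317/10000 ≈ 0.931700
step 4 [2y] swap r/2=20/743: DF=(1 − 20/743·(0.992600+0.967000+0.931700))/(1+20/743) = 449/500 ≈ 0.898000
step 5 [2.5y] zero: DF = P = 4469/5000 ≈ 0.893800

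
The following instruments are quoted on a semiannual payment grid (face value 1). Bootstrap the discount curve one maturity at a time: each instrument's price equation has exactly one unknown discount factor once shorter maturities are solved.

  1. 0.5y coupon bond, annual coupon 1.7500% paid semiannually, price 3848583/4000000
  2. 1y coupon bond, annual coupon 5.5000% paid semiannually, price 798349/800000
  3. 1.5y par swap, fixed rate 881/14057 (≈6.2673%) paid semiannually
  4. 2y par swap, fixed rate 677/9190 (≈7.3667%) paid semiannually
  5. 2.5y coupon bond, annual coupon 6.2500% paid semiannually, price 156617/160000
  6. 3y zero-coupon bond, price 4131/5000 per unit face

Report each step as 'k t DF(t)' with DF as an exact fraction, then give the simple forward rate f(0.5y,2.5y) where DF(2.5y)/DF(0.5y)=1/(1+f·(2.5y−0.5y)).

step 1 [0.5y] bond c/2=7/800: DF=(3848583/4000000 − 7/800·(0))/(1+7/800) = 4769/5000 ≈ 0.953800
step 2 [1y] bond c/2=11/400: DF=(798349/800000 − 11/400·(0.953800))/(1+11/400) = 9457/10000 ≈ 0.945700
step 3 [1.5y] swap r/2=881/28114: DF=(1 − 881/28114·(0.953800+0.945700))/(1+881/28114) = 9119/10000 ≈ 0.911900
step 4 [2y] swap r/2=677/18380: DF=(1 − 677/18380·(0.953800+0.945700+0.911900))/(1+677/18380) = 4323/5000 ≈ 0.864600
step 5 [2.5y] bond c/2=1/32: DF=(156617/160000 − 1/32·(0.953800+0.945700+0.911900+0.864600))/(1+1/32) = 4189/5000 ≈ 0.837800
step 6 [3y] zero: DF = P = 4131/5000 ≈ 0.826200

1 1/2 4769/5000
2 1 9457/10000
3 3/2 9119/10000
4 2 4323/5000
5 5/2 4189/5000
6 3 4131/5000
f(0.5y,2.5y) = ((4769/5000)/(4189/5000) − 1)/(2) = 290/4189 ≈ 6.9229%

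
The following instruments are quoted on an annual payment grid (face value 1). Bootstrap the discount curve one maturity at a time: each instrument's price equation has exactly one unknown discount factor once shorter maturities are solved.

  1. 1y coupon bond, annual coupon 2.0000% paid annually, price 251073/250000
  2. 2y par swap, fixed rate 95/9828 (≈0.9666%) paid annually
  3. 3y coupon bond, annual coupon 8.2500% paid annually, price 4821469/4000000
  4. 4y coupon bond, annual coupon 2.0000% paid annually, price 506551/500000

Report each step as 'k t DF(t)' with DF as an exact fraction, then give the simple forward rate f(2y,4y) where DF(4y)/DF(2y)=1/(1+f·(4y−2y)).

1 1 4923/5000
2 2 981/1000
3 3 9637/10000
4 4 4679/5000
f(2y,4y) = ((981/1000)/(4679/5000) − 1)/(2) = 113/4679 ≈ 2.4150%

step 1 [1y] bond c/1=1/50: DF=(251073/250000 − 1/50·(0))/(1+1/50) = 4923/5000 ≈ 0.984600
step 2 [2y] swap r/1=95/9828: DF=(1 − 95/9828·(0.984600))/(1+95/9828) = 981/1000 ≈ 0.981000
step 3 [3y] bond c/1=33/400: DF=(4821469/4000000 − 33/400·(0.984600+0.981000))/(1+33/400) = 9637/10000 ≈ 0.963700
step 4 [4y] bond c/1=1/50: DF=(506551/500000 − 1/50·(0.984600+0.981000+0.963700))/(1+1/50) = 4679/5000 ≈ 0.935800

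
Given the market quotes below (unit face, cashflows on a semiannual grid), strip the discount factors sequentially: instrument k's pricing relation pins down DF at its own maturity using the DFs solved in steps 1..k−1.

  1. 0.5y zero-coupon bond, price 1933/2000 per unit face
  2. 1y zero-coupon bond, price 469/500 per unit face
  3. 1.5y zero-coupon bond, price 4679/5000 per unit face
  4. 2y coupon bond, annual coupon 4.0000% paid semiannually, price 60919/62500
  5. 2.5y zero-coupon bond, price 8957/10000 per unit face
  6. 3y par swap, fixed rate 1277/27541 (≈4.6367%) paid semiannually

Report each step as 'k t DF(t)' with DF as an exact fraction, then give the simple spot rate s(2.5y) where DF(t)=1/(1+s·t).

step 1 [0.5y] zero: DF = P = 1933/2000 ≈ 0.966500
step 2 [1y] zero: DF = P = 469/500 ≈ 0.938000
step 3 [1.5y] zero: DF = P = 4679/5000 ≈ 0.935800
step 4 [2y] bond c/2=1/50: DF=(60919/62500 − 1/50·(0.966500+0.938000+0.935800))/(1+1/50) = 8999/10000 ≈ 0.899900
step 5 [2.5y] zero: DF = P = 8957/10000 ≈ 0.895700
step 6 [3y] swap r/2=1277/55082: DF=(1 − 1277/55082·(0.966500+0.938000+0.935800+0.899900+0.895700))/(1+1277/55082) = 8723/10000 ≈ 0.872300

1 1/2 1933/2000
2 1 469/500
3 3/2 4679/5000
4 2 8999/10000
5 5/2 8957/10000
6 3 8723/10000
s(2.5y) = (1/(8957/10000) − 1)/(5/2) = 2086/44785 ≈ 4.6578%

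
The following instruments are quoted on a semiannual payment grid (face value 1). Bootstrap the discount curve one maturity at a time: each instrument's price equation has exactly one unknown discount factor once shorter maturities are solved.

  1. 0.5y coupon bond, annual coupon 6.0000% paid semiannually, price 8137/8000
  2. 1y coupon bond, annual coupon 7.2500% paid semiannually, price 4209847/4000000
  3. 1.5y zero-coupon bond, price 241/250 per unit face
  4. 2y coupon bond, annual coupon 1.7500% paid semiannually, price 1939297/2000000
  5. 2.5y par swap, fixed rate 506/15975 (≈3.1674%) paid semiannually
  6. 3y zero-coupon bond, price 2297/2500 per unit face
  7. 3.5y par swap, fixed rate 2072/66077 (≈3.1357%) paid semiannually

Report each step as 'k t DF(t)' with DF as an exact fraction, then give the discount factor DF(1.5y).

step 1 [0.5y] bond c/2=3/100: DF=(8137/8000 − 3/100·(0))/(1+3/100) = 79/80 ≈ 0.987500
step 2 [1y] bond c/2=29/800: DF=(4209847/4000000 − 29/800·(0.987500))/(1+29/800) = 9811/10000 ≈ 0.981100
step 3 [1.5y] zero: DF = P = 241/250 ≈ 0.964000
step 4 [2y] bond c/2=7/800: DF=(1939297/2000000 − 7/800·(0.987500+0.981100+0.964000))/(1+7/800) = 4679/5000 ≈ 0.935800
step 5 [2.5y] swap r/2=253/15975: DF=(1 − 253/15975·(0.987500+0.981100+0.964000+0.935800))/(1+253/15975) = 9241/10000 ≈ 0.924100
step 6 [3y] zero: DF = P = 2297/2500 ≈ 0.918800
step 7 [3.5y] swap r/2=1036/66077: DF=(1 − 1036/66077·(0.987500+0.981100+0.964000+0.935800+0.924100+0.918800))/(1+1036/66077) = 2241/2500 ≈ 0.896400

1 1/2 79/80
2 1 9811/10000
3 3/2 241/250
4 2 4679/5000
5 5/2 9241/10000
6 3 2297/2500
7 7/2 2241/2500
DF(1.5y) = 241/250 ≈ 0.964000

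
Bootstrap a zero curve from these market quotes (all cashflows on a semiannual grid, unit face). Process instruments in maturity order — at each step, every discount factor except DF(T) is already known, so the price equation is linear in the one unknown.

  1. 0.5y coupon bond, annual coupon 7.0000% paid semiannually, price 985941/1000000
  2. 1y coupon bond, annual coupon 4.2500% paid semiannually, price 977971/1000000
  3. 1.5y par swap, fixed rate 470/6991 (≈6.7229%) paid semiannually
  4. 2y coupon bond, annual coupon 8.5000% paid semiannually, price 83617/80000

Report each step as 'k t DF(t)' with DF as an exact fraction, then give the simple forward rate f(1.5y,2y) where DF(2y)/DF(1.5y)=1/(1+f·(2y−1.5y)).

1 1/2 4763/5000
2 1 4689/5000
3 3/2 453/500
4 2 4443/5000
f(1.5y,2y) = ((453/500)/(4443/5000) − 1)/(1/2) = 58/1481 ≈ 3.9163%

step 1 [0.5y] bond c/2=7/200: DF=(985941/1000000 − 7/200·(0))/(1+7/200) = 4763/5000 ≈ 0.952600
step 2 [1y] bond c/2=17/800: DF=(977971/1000000 − 17/800·(0.952600))/(1+17/800) = 4689/5000 ≈ 0.937800
step 3 [1.5y] swap r/2=235/6991: DF=(1 − 235/6991·(0.952600+0.937800))/(1+235/6991) = 453/500 ≈ 0.906000
step 4 [2y] bond c/2=17/400: DF=(83617/80000 − 17/400·(0.952600+0.937800+0.906000))/(1+17/400) = 4443/5000 ≈ 0.888600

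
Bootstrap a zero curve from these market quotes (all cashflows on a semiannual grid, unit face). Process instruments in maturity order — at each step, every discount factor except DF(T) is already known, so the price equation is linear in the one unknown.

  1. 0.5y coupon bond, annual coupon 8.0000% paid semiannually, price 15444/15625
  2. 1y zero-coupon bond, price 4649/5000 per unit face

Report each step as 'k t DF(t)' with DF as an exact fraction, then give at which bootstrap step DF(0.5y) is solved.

step 1 [0.5y] bond c/2=1/25: DF=(15444/15625 − 1/25·(0))/(1+1/25) = 594/625 ≈ 0.950400
step 2 [1y] zero: DF = P = 4649/5000 ≈ 0.929800

1 1/2 594/625
2 1 4649/5000
DF(0.5y) is solved at step 1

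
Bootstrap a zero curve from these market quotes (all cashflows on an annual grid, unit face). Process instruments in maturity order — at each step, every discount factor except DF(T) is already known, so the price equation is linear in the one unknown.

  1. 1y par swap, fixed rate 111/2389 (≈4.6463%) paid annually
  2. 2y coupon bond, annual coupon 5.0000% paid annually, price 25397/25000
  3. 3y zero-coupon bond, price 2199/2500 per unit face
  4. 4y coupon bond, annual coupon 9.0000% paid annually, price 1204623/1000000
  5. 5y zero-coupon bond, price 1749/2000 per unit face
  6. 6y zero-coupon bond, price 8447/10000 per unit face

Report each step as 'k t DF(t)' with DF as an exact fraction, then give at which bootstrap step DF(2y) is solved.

step 1 [1y] swap r/1=111/2389: DF=(1 − 111/2389·(0))/(1+111/2389) = 2389/2500 ≈ 0.955600
step 2 [2y] bond c/1=1/20: DF=(25397/25000 − 1/20·(0.955600))/(1+1/20) = 461/500 ≈ 0.922000
step 3 [3y] zero: DF = P = 2199/2500 ≈ 0.879600
step 4 [4y] bond c/1=9/100: DF=(1204623/1000000 − 9/100·(0.955600+0.922000+0.879600))/(1+9/100) = 351/400 ≈ 0.877500
step 5 [5y] zero: DF = P = 1749/2000 ≈ 0.874500
step 6 [6y] zero: DF = P = 8447/10000 ≈ 0.844700

1 1 2389/2500
2 2 461/500
3 3 2199/2500
4 4 351/400
5 5 1749/2000
6 6 8447/10000
DF(2y) is solved at step 2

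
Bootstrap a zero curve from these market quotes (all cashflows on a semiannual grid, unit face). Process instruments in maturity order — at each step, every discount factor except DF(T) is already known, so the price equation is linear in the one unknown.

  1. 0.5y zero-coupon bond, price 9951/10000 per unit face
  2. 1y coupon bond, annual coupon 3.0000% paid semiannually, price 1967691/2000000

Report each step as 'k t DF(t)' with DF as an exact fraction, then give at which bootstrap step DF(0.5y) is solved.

step 1 [0.5y] zero: DF = P = 9951/10000 ≈ 0.995100
step 2 [1y] bond c/2=3/200: DF=(1967691/2000000 − 3/200·(0.995100))/(1+3/200) = 4773/5000 ≈ 0.954600

1 1/2 9951/10000
2 1 4773/5000
DF(0.5y) is solved at step 1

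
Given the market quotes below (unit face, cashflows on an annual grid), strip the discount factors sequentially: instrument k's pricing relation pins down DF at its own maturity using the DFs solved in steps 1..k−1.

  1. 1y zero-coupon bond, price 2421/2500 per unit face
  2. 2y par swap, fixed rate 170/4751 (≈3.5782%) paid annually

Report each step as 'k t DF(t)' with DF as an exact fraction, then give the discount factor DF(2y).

1 1 2421/2500
2 2 233/250
DF(2y) = 233/250 ≈ 0.932000

step 1 [1y] zero: DF = P = 2421/2500 ≈ 0.968400
step 2 [2y] swap r/1=170/4751: DF=(1 − 170/4751·(0.968400))/(1+170/4751) = 233/250 ≈ 0.932000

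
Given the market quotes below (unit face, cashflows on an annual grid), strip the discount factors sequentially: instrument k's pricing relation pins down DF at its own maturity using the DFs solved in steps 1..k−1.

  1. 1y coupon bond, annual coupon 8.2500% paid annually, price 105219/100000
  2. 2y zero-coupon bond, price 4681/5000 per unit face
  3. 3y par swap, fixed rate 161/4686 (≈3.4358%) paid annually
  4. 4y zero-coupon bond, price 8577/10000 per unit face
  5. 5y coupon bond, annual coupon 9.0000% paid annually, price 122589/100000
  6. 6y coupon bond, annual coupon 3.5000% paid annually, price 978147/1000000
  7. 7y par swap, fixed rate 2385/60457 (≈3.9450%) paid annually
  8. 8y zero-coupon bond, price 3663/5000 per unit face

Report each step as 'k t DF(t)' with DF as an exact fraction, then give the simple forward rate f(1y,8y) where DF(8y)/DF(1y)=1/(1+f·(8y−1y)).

step 1 [1y] bond c/1=33/400: DF=(105219/100000 − 33/400·(0))/(1+33/400) = 243/250 ≈ 0.972000
step 2 [2y] zero: DF = P = 4681/5000 ≈ 0.936200
step 3 [3y] swap r/1=161/4686: DF=(1 − 161/4686·(0.972000+0.936200))/(1+161/4686) = 4517/5000 ≈ 0.903400
step 4 [4y] zero: DF = P = 8577/10000 ≈ 0.857700
step 5 [5y] bond c/1=9/100: DF=(122589/100000 − 9/100·(0.972000+0.936200+0.903400+0.857700))/(1+9/100) = 8217/10000 ≈ 0.821700
step 6 [6y] bond c/1=7/200: DF=(978147/1000000 − 7/200·(0.972000+0.936200+0.903400+0.857700+0.821700))/(1+7/200) = 1983/2500 ≈ 0.793200
step 7 [7y] swap r/1=2385/60457: DF=(1 − 2385/60457·(0.972000+0.936200+0.903400+0.857700+0.821700+0.793200))/(1+2385/60457) = 1523/2000 ≈ 0.761500
step 8 [8y] zero: DF = P = 3663/5000 ≈ 0.732600

1 1 243/250
2 2 4681/5000
3 3 4517/5000
4 4 8577/10000
5 5 8217/10000
6 6 1983/2500
7 7 1523/2000
8 8 3663/5000
f(1y,8y) = ((243/250)/(3663/5000) − 1)/(7) = 19/407 ≈ 4.6683%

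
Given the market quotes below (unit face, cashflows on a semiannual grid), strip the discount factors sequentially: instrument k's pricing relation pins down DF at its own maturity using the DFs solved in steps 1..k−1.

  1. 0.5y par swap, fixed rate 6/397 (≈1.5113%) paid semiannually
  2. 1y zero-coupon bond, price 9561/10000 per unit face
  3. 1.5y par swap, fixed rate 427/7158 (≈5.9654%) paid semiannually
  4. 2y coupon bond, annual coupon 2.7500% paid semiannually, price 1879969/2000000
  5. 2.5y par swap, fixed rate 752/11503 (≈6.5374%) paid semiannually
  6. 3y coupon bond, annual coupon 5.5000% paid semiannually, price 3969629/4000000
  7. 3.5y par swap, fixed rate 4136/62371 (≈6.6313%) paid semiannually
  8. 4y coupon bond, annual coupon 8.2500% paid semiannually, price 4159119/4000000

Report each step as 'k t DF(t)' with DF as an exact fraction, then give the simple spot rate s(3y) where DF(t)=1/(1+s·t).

1 1/2 397/400
2 1 9561/10000
3 3/2 4573/5000
4 2 2221/2500
5 5/2 531/625
6 3 8427/10000
7 7/2 1983/2500
8 4 1503/2000
s(3y) = (1/(8427/10000) − 1)/(3) = 1573/25281 ≈ 6.2221%

step 1 [0.5y] swap r/2=3/397: DF=(1 − 3/397·(0))/(1+3/397) = 397/400 ≈ 0.992500
step 2 [1y] zero: DF = P = 9561/10000 ≈ 0.956100
step 3 [1.5y] swap r/2=427/14316: DF=(1 − 427/14316·(0.992500+0.956100))/(1+427/14316) = 4573/5000 ≈ 0.914600
step 4 [2y] bond c/2=11/800: DF=(1879969/2000000 − 11/800·(0.992500+0.956100+0.914600))/(1+11/800) = 2221/2500 ≈ 0.888400
step 5 [2.5y] swap r/2=376/11503: DF=(1 − 376/11503·(0.992500+0.956100+0.914600+0.888400))/(1+376/11503) = 531/625 ≈ 0.849600
step 6 [3y] bond c/2=11/400: DF=(3969629/4000000 − 11/400·(0.992500+0.956100+0.914600+0.888400+0.849600))/(1+11/400) = 8427/10000 ≈ 0.842700
step 7 [3.5y] swap r/2=2068/62371: DF=(1 − 2068/62371·(0.992500+0.956100+0.914600+0.888400+0.849600+0.842700))/(1+2068/62371) = 1983/2500 ≈ 0.793200
step 8 [4y] bond c/2=33/800: DF=(4159119/4000000 − 33/800·(0.992500+0.956100+0.914600+0.888400+0.849600+0.842700+0.793200))/(1+33/800) = 1503/2000 ≈ 0.751500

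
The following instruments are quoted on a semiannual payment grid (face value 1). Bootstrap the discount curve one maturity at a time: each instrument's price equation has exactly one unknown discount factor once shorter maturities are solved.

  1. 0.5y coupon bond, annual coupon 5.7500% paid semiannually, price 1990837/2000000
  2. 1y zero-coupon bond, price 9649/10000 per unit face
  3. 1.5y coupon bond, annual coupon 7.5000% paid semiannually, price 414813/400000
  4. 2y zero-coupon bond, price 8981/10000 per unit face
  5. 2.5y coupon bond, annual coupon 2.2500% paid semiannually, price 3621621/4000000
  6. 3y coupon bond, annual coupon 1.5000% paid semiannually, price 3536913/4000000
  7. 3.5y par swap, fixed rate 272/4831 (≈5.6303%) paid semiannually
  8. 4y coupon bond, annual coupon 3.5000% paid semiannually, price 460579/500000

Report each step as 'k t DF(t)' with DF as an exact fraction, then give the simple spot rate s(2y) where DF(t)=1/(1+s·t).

step 1 [0.5y] bond c/2=23/800: DF=(1990837/2000000 − 23/800·(0))/(1+23/800) = 2419/2500 ≈ 0.967600
step 2 [1y] zero: DF = P = 9649/10000 ≈ 0.964900
step 3 [1.5y] bond c/2=3/80: DF=(414813/400000 − 3/80·(0.967600+0.964900))/(1+3/80) = 9297/10000 ≈ 0.929700
step 4 [2y] zero: DF = P = 8981/10000 ≈ 0.898100
step 5 [2.5y] bond c/2=9/800: DF=(3621621/4000000 − 9/800·(0.967600+0.964900+0.929700+0.898100))/(1+9/800) = 1707/2000 ≈ 0.853500
step 6 [3y] bond c/2=3/400: DF=(3536913/4000000 − 3/400·(0.967600+0.964900+0.929700+0.898100+0.853500))/(1+3/400) = 8433/10000 ≈ 0.843300
step 7 [3.5y] swap r/2=136/4831: DF=(1 − 136/4831·(0.967600+0.964900+0.929700+0.898100+0.853500+0.843300))/(1+136/4831) = 1029/1250 ≈ 0.823200
step 8 [4y] bond c/2=7/400: DF=(460579/500000 − 7/400·(0.967600+0.964900+0.929700+0.898100+0.853500+0.843300+0.823200))/(1+7/400) = 7973/10000 ≈ 0.797300

1 1/2 2419/2500
2 1 9649/10000
3 3/2 9297/10000
4 2 8981/10000
5 5/2 1707/2000
6 3 8433/10000
7 7/2 1029/1250
8 4 7973/10000
s(2y) = (1/(8981/10000) − 1)/(2) = 1019/17962 ≈ 5.6731%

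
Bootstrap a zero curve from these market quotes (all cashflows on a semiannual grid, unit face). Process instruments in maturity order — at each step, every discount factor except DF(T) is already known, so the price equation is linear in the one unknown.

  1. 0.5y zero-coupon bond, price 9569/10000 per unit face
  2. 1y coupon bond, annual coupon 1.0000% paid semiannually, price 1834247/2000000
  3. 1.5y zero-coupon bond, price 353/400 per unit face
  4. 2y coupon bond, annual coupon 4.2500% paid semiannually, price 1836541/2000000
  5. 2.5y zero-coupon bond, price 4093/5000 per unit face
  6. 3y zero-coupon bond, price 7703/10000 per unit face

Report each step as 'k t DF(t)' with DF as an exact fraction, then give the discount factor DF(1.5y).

1 1/2 9569/10000
2 1 4539/5000
3 3/2 353/400
4 2 421/500
5 5/2 4093/5000
6 3 7703/10000
DF(1.5y) = 353/400 ≈ 0.882500

step 1 [0.5y] zero: DF = P = 9569/10000 ≈ 0.956900
step 2 [1y] bond c/2=1/200: DF=(1834247/2000000 − 1/200·(0.956900))/(1+1/200) = 4539/5000 ≈ 0.907800
step 3 [1.5y] zero: DF = P = 353/400 ≈ 0.882500
step 4 [2y] bond c/2=17/800: DF=(1836541/2000000 − 17/800·(0.956900+0.907800+0.882500))/(1+17/800) = 421/500 ≈ 0.842000
step 5 [2.5y] zero: DF = P = 4093/5000 ≈ 0.818600
step 6 [3y] zero: DF = P = 7703/10000 ≈ 0.770300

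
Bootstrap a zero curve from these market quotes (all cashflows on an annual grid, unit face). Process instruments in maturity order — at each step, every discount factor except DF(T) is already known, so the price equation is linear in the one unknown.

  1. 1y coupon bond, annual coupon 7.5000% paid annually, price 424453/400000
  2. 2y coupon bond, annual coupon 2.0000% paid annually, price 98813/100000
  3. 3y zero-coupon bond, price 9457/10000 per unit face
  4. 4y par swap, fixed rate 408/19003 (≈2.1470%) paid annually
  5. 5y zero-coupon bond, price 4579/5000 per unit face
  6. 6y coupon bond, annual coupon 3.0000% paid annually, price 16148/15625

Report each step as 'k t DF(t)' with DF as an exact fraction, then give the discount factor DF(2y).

1 1 9871/10000
2 2 4747/5000
3 3 9457/10000
4 4 574/625
5 5 4579/5000
6 6 433/500
DF(2y) = 4747/5000 ≈ 0.949400

step 1 [1y] bond c/1=3/40: DF=(424453/400000 − 3/40·(0))/(1+3/40) = 9871/10000 ≈ 0.987100
step 2 [2y] bond c/1=1/50: DF=(98813/100000 − 1/50·(0.987100))/(1+1/50) = 4747/5000 ≈ 0.949400
step 3 [3y] zero: DF = P = 9457/10000 ≈ 0.945700
step 4 [4y] swap r/1=408/19003: DF=(1 − 408/19003·(0.987100+0.949400+0.945700))/(1+408/19003) = 574/625 ≈ 0.918400
step 5 [5y] zero: DF = P = 4579/5000 ≈ 0.915800
step 6 [6y] bond c/1=3/100: DF=(16148/15625 − 3/100·(0.987100+0.949400+0.945700+0.918400+0.915800))/(1+3/100) = 433/500 ≈ 0.866000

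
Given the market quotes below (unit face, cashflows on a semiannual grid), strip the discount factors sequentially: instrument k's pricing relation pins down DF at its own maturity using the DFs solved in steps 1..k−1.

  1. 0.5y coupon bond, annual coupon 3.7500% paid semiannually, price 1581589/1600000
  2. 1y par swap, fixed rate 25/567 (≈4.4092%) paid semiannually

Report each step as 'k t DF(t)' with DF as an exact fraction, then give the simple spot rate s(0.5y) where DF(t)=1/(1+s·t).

1 1/2 9703/10000
2 1 383/400
s(0.5y) = (1/(9703/10000) − 1)/(1/2) = 594/9703 ≈ 6.1218%

step 1 [0.5y] bond c/2=3/160: DF=(1581589/1600000 − 3/160·(0))/(1+3/160) = 9703/10000 ≈ 0.970300
step 2 [1y] swap r/2=25/1134: DF=(1 − 25/1134·(0.970300))/(1+25/1134) = 383/400 ≈ 0.957500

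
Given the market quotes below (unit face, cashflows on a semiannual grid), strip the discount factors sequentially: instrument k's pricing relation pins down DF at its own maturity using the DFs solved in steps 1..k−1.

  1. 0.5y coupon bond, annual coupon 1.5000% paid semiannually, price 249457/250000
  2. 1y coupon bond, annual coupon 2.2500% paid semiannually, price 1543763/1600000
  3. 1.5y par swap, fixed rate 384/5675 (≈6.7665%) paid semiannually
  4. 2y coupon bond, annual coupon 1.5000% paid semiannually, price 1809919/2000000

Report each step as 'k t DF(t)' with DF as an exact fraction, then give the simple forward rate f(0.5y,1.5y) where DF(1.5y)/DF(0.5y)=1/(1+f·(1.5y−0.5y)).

1 1/2 619/625
2 1 9431/10000
3 3/2 113/125
4 2 8771/10000
f(0.5y,1.5y) = ((619/625)/(113/125) − 1)/(1) = 54/565 ≈ 9.5575%

step 1 [0.5y] bond c/2=3/400: DF=(249457/250000 − 3/400·(0))/(1+3/400) = 619/625 ≈ 0.990400
step 2 [1y] bond c/2=9/800: DF=(1543763/1600000 − 9/800·(0.990400))/(1+9/800) = 9431/10000 ≈ 0.943100
step 3 [1.5y] swap r/2=192/5675: DF=(1 − 192/5675·(0.990400+0.943100))/(1+192/5675) = 113/125 ≈ 0.904000
step 4 [2y] bond c/2=3/400: DF=(1809919/2000000 − 3/400·(0.990400+0.943100+0.904000))/(1+3/400) = 8771/10000 ≈ 0.877100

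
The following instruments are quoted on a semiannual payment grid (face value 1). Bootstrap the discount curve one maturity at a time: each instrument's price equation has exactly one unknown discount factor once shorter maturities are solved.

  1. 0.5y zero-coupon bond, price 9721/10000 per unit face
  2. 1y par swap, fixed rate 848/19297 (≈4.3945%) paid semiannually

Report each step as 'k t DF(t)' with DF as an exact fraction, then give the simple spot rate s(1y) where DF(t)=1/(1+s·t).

step 1 [0.5y] zero: DF = P = 9721/10000 ≈ 0.972100
step 2 [1y] swap r/2=424/19297: DF=(1 − 424/19297·(0.972100))/(1+424/19297) = 1197/1250 ≈ 0.957600

1 1/2 9721/10000
2 1 1197/1250
s(1y) = (1/(1197/1250) − 1)/(1) = 53/1197 ≈ 4.4277%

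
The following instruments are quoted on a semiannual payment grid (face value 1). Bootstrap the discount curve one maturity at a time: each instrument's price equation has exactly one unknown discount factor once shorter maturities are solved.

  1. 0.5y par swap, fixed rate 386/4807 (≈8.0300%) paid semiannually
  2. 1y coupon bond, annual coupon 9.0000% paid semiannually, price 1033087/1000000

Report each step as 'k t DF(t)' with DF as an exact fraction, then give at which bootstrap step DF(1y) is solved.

1 1/2 4807/5000
2 1 592/625
DF(1y) is solved at step 2

step 1 [0.5y] swap r/2=193/4807: DF=(1 − 193/4807·(0))/(1+193/4807) = 4807/5000 ≈ 0.961400
step 2 [1y] bond c/2=9/200: DF=(1033087/1000000 − 9/200·(0.961400))/(1+9/200) = 592/625 ≈ 0.947200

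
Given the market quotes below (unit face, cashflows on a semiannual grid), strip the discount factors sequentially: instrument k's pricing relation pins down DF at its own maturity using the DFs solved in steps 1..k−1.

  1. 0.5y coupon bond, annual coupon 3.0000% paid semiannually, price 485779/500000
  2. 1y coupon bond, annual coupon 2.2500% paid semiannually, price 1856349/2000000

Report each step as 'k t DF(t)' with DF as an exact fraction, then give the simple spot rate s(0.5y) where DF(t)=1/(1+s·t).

1 1/2 2393/2500
2 1 567/625
s(0.5y) = (1/(2393/2500) − 1)/(1/2) = 214/2393 ≈ 8.9427%

step 1 [0.5y] bond c/2=3/200: DF=(485779/500000 − 3/200·(0))/(1+3/200) = 2393/2500 ≈ 0.957200
step 2 [1y] bond c/2=9/800: DF=(1856349/2000000 − 9/800·(0.957200))/(1+9/800) = 567/625 ≈ 0.907200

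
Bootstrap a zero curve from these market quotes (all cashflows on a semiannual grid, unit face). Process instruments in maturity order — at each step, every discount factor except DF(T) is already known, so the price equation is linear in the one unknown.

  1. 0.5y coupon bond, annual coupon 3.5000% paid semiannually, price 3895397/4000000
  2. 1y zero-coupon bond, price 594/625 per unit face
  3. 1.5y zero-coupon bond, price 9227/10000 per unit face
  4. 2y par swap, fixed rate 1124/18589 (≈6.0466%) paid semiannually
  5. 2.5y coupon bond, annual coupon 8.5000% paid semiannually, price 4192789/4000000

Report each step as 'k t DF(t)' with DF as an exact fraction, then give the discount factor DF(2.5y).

step 1 [0.5y] bond c/2=7/400: DF=(3895397/4000000 − 7/400·(0))/(1+7/400) = 9571/10000 ≈ 0.957100
step 2 [1y] zero: DF = P = 594/625 ≈ 0.950400
step 3 [1.5y] zero: DF = P = 9227/10000 ≈ 0.922700
step 4 [2y] swap r/2=562/18589: DF=(1 − 562/18589·(0.957100+0.950400+0.922700))/(1+562/18589) = 2219/2500 ≈ 0.887600
step 5 [2.5y] bond c/2=17/400: DF=(4192789/4000000 − 17/400·(0.957100+0.950400+0.922700+0.887600))/(1+17/400) = 8539/10000 ≈ 0.853900

1 1/2 9571/10000
2 1 594/625
3 3/2 9227/10000
4 2 2219/2500
5 5/2 8539/10000
DF(2.5y) = 8539/10000 ≈ 0.853900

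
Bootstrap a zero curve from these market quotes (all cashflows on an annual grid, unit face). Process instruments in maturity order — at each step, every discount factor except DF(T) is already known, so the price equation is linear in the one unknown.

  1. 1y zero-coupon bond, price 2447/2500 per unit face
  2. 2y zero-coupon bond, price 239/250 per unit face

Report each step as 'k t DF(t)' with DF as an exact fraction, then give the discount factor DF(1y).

1 1 2447/2500
2 2 239/250
DF(1y) = 2447/2500 ≈ 0.978800

step 1 [1y] zero: DF = P = 2447/2500 ≈ 0.978800
step 2 [2y] zero: DF = P = 239/250 ≈ 0.956000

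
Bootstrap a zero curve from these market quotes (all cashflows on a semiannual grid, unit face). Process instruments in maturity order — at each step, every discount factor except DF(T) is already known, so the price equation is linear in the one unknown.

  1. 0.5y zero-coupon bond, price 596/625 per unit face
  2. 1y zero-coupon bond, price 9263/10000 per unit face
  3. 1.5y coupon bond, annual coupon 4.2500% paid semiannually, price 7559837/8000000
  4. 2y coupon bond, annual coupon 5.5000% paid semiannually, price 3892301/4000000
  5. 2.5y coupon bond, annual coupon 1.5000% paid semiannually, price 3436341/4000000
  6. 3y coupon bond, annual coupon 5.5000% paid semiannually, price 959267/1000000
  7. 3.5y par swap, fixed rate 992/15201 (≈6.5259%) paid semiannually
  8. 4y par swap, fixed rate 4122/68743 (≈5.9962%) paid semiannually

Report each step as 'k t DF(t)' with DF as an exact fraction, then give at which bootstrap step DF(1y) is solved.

1 1/2 596/625
2 1 9263/10000
3 3/2 4431/5000
4 2 873/1000
5 5/2 516/625
6 3 8141/10000
7 7/2 501/625
8 4 7939/10000
DF(1y) is solved at step 2

step 1 [0.5y] zero: DF = P = 596/625 ≈ 0.953600
step 2 [1y] zero: DF = P = 9263/10000 ≈ 0.926300
step 3 [1.5y] bond c/2=17/800: DF=(7559837/8000000 − 17/800·(0.953600+0.926300))/(1+17/800) = 4431/5000 ≈ 0.886200
step 4 [2y] bond c/2=11/400: DF=(3892301/4000000 − 11/400·(0.953600+0.926300+0.886200))/(1+11/400) = 873/1000 ≈ 0.873000
step 5 [2.5y] bond c/2=3/400: DF=(3436341/4000000 − 3/400·(0.953600+0.926300+0.886200+0.873000))/(1+3/400) = 516/625 ≈ 0.825600
step 6 [3y] bond c/2=11/400: DF=(959267/1000000 − 11/400·(0.953600+0.926300+0.886200+0.873000+0.825600))/(1+11/400) = 8141/10000 ≈ 0.814100
step 7 [3.5y] swap r/2=496/15201: DF=(1 − 496/15201·(0.953600+0.926300+0.886200+0.873000+0.825600+0.814100))/(1+496/15201) = 501/625 ≈ 0.801600
step 8 [4y] swap r/2=2061/68743: DF=(1 − 2061/68743·(0.953600+0.926300+0.886200+0.873000+0.825600+0.814100+0.801600))/(1+2061/68743) = 7939/10000 ≈ 0.793900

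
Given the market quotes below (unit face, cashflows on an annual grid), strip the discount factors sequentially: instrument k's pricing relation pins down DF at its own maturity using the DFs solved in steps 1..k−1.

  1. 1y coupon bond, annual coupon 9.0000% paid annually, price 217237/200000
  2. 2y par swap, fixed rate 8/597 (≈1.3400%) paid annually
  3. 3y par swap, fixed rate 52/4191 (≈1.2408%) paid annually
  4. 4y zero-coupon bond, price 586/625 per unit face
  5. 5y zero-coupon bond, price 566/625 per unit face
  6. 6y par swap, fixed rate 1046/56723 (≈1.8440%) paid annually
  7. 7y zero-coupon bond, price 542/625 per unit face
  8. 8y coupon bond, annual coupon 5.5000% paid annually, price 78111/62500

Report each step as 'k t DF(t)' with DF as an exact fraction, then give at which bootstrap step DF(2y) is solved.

1 1 1993/2000
2 2 1217/1250
3 3 2409/2500
4 4 586/625
5 5 566/625
6 6 4477/5000
7 7 542/625
8 8 8437/10000
DF(2y) is solved at step 2

step 1 [1y] bond c/1=9/100: DF=(217237/200000 − 9/100·(0))/(1+9/100) = 1993/2000 ≈ 0.996500
step 2 [2y] swap r/1=8/597: DF=(1 − 8/597·(0.996500))/(1+8/597) = 1217/1250 ≈ 0.973600
step 3 [3y] swap r/1=52/4191: DF=(1 − 52/4191·(0.996500+0.973600))/(1+52/4191) = 2409/2500 ≈ 0.963600
step 4 [4y] zero: DF = P = 586/625 ≈ 0.937600
step 5 [5y] zero: DF = P = 566/625 ≈ 0.905600
step 6 [6y] swap r/1=1046/56723: DF=(1 − 1046/56723·(0.996500+0.973600+0.963600+0.937600+0.905600))/(1+1046/56723) = 4477/5000 ≈ 0.895400
step 7 [7y] zero: DF = P = 542/625 ≈ 0.867200
step 8 [8y] bond c/1=11/200: DF=(78111/62500 − 11/200·(0.996500+0.973600+0.963600+0.937600+0.905600+0.895400+0.867200))/(1+11/200) = 8437/10000 ≈ 0.843700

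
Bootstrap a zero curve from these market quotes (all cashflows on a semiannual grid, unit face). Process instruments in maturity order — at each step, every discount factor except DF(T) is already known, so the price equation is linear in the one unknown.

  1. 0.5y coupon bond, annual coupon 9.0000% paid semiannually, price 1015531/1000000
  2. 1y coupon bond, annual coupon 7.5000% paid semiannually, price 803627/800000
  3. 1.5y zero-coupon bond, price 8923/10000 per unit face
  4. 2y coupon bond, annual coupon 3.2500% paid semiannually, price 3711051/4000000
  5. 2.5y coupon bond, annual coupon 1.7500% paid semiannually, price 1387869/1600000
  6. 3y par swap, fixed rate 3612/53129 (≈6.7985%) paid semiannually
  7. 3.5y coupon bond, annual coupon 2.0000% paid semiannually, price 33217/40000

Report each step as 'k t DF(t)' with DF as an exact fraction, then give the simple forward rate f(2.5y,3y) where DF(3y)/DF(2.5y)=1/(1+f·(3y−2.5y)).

step 1 [0.5y] bond c/2=9/200: DF=(1015531/1000000 − 9/200·(0))/(1+9/200) = 4859/5000 ≈ 0.971800
step 2 [1y] bond c/2=3/80: DF=(803627/800000 − 3/80·(0.971800))/(1+3/80) = 9331/10000 ≈ 0.933100
step 3 [1.5y] zero: DF = P = 8923/10000 ≈ 0.892300
step 4 [2y] bond c/2=13/800: DF=(3711051/4000000 − 13/800·(0.971800+0.933100+0.892300))/(1+13/800) = 4341/5000 ≈ 0.868200
step 5 [2.5y] bond c/2=7/800: DF=(1387869/1600000 − 7/800·(0.971800+0.933100+0.892300+0.868200))/(1+7/800) = 8281/10000 ≈ 0.828100
step 6 [3y] swap r/2=1806/53129: DF=(1 − 1806/53129·(0.971800+0.933100+0.892300+0.868200+0.828100))/(1+1806/53129) = 4097/5000 ≈ 0.819400
step 7 [3.5y] bond c/2=1/100: DF=(33217/40000 − 1/100·(0.971800+0.933100+0.892300+0.868200+0.828100+0.819400))/(1+1/100) = 481/625 ≈ 0.769600

1 1/2 4859/5000
2 1 9331/10000
3 3/2 8923/10000
4 2 4341/5000
5 5/2 8281/10000
6 3 4097/5000
7 7/2 481/625
f(2.5y,3y) = ((8281/10000)/(4097/5000) − 1)/(1/2) = 87/4097 ≈ 2.1235%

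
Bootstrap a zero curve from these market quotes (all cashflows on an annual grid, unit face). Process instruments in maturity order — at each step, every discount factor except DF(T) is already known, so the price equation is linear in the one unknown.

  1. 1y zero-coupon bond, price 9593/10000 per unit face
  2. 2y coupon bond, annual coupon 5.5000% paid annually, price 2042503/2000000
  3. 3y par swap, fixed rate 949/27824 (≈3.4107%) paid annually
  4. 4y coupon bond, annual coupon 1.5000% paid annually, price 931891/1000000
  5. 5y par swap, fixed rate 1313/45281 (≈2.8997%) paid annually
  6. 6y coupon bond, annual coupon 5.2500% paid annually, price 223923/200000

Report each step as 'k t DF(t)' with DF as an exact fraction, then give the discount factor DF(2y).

step 1 [1y] zero: DF = P = 9593/10000 ≈ 0.959300
step 2 [2y] bond c/1=11/200: DF=(2042503/2000000 − 11/200·(0.959300))/(1+11/200) = 459/500 ≈ 0.918000
step 3 [3y] swap r/1=949/27824: DF=(1 − 949/27824·(0.959300+0.918000))/(1+949/27824) = 9051/10000 ≈ 0.905100
step 4 [4y] bond c/1=3/200: DF=(931891/1000000 − 3/200·(0.959300+0.918000+0.905100))/(1+3/200) = 877/1000 ≈ 0.877000
step 5 [5y] swap r/1=1313/45281: DF=(1 − 1313/45281·(0.959300+0.918000+0.905100+0.877000))/(1+1313/45281) = 8687/10000 ≈ 0.868700
step 6 [6y] bond c/1=21/400: DF=(223923/200000 − 21/400·(0.959300+0.918000+0.905100+0.877000+0.868700))/(1+21/400) = 8379/10000 ≈ 0.837900

1 1 9593/10000
2 2 459/500
3 3 9051/10000
4 4 877/1000
5 5 8687/10000
6 6 8379/10000
DF(2y) = 459/500 ≈ 0.918000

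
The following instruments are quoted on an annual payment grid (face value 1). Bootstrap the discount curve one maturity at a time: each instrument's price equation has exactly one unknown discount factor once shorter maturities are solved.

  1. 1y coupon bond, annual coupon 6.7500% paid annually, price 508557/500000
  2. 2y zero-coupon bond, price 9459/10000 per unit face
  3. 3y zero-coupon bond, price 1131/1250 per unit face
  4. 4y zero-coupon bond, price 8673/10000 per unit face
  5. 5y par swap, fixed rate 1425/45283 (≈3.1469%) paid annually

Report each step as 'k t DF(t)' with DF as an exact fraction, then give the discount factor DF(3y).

step 1 [1y] bond c/1=27/400: DF=(508557/500000 − 27/400·(0))/(1+27/400) = 1191/1250 ≈ 0.952800
step 2 [2y] zero: DF = P = 9459/10000 ≈ 0.945900
step 3 [3y] zero: DF = P = 1131/1250 ≈ 0.904800
step 4 [4y] zero: DF = P = 8673/10000 ≈ 0.867300
step 5 [5y] swap r/1=1425/45283: DF=(1 − 1425/45283·(0.952800+0.945900+0.904800+0.867300))/(1+1425/45283) = 343/400 ≈ 0.857500

1 1 1191/1250
2 2 9459/10000
3 3 1131/1250
4 4 8673/10000
5 5 343/400
DF(3y) = 1131/1250 ≈ 0.904800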